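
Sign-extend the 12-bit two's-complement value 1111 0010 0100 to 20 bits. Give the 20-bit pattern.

11111111111100100100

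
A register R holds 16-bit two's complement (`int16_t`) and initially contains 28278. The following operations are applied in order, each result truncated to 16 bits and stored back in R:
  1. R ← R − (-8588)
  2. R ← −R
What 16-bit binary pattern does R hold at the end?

Start: R = 28278 = 0110111001110110.
R = 28278 − (-8588) = 36866; wraps to -28670 = 1001000000000010
R = −(-28670) = 28670 = 0110111111111110

0110111111111110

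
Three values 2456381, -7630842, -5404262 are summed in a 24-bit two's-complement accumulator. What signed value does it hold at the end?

6198493

2456381 + (-7630842) = -5174461 (101100010000101101000011)
-5174461 + (-5404262) = -10578723 → wraps to 6198493 (010111101001010011011101)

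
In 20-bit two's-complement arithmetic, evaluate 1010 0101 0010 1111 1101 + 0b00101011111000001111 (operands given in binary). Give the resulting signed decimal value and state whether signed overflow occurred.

1010 0101 0010 1111 1101 → 10100101001011111101 = -371971 (signed)
0b00101011111000001111 → 00101011111000001111 = 179727 (signed)
  10100101001011111101
+ 00101011111000001111
= 11010001000100001100
Result 11010001000100001100: MSB = 1 → 856332 − 1048576 = -192244.
Addends have opposite signs, so signed overflow cannot occur.

-192244; no overflow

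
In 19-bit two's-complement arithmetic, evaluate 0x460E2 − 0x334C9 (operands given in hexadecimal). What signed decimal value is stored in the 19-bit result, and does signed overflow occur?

76825; overflow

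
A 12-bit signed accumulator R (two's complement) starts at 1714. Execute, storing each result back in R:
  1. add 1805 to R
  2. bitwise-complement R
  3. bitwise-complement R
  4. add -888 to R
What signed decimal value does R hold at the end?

Start: R = 1714 = 011010110010.
R = 1714 + 1805 = 3519; wraps to -577 = 110110111111
R = NOT 110110111111 = 001001000000 = 576
R = NOT 001001000000 = 110110111111 = -577
R = -577 + (-888) = -1465 = 101001000111

-1465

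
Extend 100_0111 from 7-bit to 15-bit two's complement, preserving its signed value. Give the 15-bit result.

MSB of 1000111 is 1; replicate it into the new high bits.
11111111|1000111 → 111111111000111 (still -57).

111111111000111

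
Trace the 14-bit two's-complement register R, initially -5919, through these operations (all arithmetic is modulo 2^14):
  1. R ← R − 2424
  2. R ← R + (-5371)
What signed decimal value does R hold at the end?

Start: R = -5919 = 10100011100001.
R = -5919 − 2424 = -8343; wraps to 8041 = 01111101101001
R = 8041 + (-5371) = 2670 = 00101001101110

2670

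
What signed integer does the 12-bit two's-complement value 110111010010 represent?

MSB is 1, so the value is negative.
Invert: 001000101101. Add 1: 001000101110 = 558. So the value is −558.

-558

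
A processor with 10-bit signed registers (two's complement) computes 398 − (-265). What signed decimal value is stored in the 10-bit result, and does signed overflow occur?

-361; overflow

398 → 0110001110
-265 → 1011110111
Subtract via negate-and-add: invert 1011110111 + 1 = 0100001001 (i.e. 265).
  0110001110
+ 0100001001
= 1010010111
Result 1010010111: MSB = 1 → 663 − 1024 = -361.
Both addends (after negating the subtrahend) are non-negative but the stored result is negative: signed overflow. The true value 398 − (-265) = 663 lies outside [-512, 511].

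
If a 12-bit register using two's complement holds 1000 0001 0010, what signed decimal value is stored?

-2030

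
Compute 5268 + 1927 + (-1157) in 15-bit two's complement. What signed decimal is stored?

5268 + 1927 = 7195 (001110000011011)
7195 + (-1157) = 6038 (001011110010110)

6038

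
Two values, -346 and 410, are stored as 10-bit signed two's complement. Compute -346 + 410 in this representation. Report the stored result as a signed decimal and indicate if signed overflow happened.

-346 → 1010100110
410 → 0110011010
  1010100110
+ 0110011010
= 0001000000  (discard carry-out 1)
Result 0001000000: MSB = 0 → value 64.
Addends have opposite signs, so signed overflow cannot occur.

64; no overflow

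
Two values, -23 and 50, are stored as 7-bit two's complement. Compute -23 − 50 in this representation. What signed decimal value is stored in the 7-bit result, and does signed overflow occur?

55; overflow

-23 → 1101001
50 → 0110010
Subtract via negate-and-add: invert 0110010 + 1 = 1001110 (i.e. -50).
  1101001
+ 1001110
= 0110111  (discard carry-out 1)
Result 0110111: MSB = 0 → value 55.
Both addends (after negating the subtrahend) are negative but the stored result is non-negative: signed overflow. The true value -23 − 50 = -73 lies outside [-64, 63].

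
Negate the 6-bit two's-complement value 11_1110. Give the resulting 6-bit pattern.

000010

Invert: 000001. Add 1: 000010.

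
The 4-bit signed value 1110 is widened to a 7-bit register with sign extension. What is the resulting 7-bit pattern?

MSB of 1110 is 1; replicate it into the new high bits.
111|1110 → 1111110 (still -2).

1111110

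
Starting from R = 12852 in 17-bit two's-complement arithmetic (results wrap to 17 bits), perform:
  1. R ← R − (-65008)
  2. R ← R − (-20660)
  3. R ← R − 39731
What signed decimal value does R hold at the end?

Start: R = 12852 = 00011001000110100.
R = 12852 − (-65008) = 77860; wraps to -53212 = 10011000000100100
R = -53212 − (-20660) = -32552 = 11000000011011000
R = -32552 − 39731 = -72283; wraps to 58789 = 01110010110100101

58789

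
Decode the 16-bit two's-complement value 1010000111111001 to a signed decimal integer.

-24071

MSB is 1, so the value is negative.
Invert: 0101111000000110. Add 1: 0101111000000111 = 24071. So the value is −24071.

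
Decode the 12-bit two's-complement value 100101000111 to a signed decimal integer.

-1721

MSB is 1, so the value is negative.
Invert: 011010111000. Add 1: 011010111001 = 1721. So the value is −1721.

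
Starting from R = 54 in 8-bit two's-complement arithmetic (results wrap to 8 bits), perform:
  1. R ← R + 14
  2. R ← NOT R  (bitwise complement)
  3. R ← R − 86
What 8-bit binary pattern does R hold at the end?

01100101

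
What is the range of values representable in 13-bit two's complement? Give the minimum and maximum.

Minimum: −2^12 = -4096.
Maximum: 2^12 − 1 = 4095.

min = -4096, max = 4095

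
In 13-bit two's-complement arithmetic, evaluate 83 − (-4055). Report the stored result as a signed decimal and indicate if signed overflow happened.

-4054; overflow

83 → 0000001010011
-4055 → 1000000101001
Subtract via negate-and-add: invert 1000000101001 + 1 = 0111111010111 (i.e. 4055).
  0000001010011
+ 0111111010111
= 1000000101010
Result 1000000101010: MSB = 1 → 4138 − 8192 = -4054.
Both addends (after negating the subtrahend) are non-negative but the stored result is negative: signed overflow. The true value 83 − (-4055) = 4138 lies outside [-4096, 4095].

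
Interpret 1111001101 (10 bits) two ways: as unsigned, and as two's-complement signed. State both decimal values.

unsigned = 973, signed = -51

Unsigned: 1111001101 = 973.
Signed: MSB=1 → 973 − 1024 = -51.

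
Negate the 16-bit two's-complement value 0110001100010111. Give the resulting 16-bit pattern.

1001110011101001

Invert: 1001110011101000. Add 1: 1001110011101001.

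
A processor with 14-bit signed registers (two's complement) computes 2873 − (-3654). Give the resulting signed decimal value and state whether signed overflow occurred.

2873 → 00101100111001
-3654 → 11000110111010
Subtract via negate-and-add: invert 11000110111010 + 1 = 00111001000110 (i.e. 3654).
  00101100111001
+ 00111001000110
= 01100101111111
Result 01100101111111: MSB = 0 → value 6527.
Both addends (after negating the subtrahend) are non-negative and so is the stored result: no signed overflow.

6527; no overflow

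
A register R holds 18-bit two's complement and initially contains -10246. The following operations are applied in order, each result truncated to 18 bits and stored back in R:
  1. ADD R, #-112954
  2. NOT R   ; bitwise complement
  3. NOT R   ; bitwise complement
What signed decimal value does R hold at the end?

Start: R = -10246 = 111101011111111010.
R = -10246 + (-112954) = -123200 = 100001111011000000
R = NOT 100001111011000000 = 011110000100111111 = 123199
R = NOT 011110000100111111 = 100001111011000000 = -123200

-123200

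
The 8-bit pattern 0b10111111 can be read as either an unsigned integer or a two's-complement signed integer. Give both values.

Unsigned: 10111111 = 191.
Signed: MSB=1 → 191 − 256 = -65.

unsigned = 191, signed = -65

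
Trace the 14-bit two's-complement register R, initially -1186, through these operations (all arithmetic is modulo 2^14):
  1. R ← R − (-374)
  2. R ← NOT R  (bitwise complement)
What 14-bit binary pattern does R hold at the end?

00001100101011

Start: R = -1186 = 11101101011110.
R = -1186 − (-374) = -812 = 11110011010100
R = NOT 11110011010100 = 00001100101011 = 811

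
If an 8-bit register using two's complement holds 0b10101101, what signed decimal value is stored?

MSB is 1, so the value is negative.
Unsigned reading: 173. Subtract 2^8 = 256: 173 − 256 = -83.

-83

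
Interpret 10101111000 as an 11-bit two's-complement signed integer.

-648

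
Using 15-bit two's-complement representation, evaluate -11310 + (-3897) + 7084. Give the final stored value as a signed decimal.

-11310 + (-3897) = -15207 (100010010011001)
-15207 + 7084 = -8123 (110000001000101)

-8123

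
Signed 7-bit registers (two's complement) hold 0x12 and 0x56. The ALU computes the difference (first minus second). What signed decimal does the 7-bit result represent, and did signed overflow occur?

60; no overflow

0x12 = 0010010 = 18 (signed)
0x56 = 1010110 = -42 (signed)
Subtract via negate-and-add: invert 1010110 + 1 = 0101010 (i.e. 42).
  0010010
+ 0101010
= 0111100
Result 0111100: MSB = 0 → value 60.
Both addends (after negating the subtrahend) are non-negative and so is the stored result: no signed overflow.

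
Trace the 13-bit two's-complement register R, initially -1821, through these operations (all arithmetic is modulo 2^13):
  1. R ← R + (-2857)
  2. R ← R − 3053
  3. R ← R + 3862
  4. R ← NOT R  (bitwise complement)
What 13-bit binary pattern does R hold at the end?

Start: R = -1821 = 1100011100011.
R = -1821 + (-2857) = -4678; wraps to 3514 = 0110110111010
R = 3514 − 3053 = 461 = 0000111001101
R = 461 + 3862 = 4323; wraps to -3869 = 1000011100011
R = NOT 1000011100011 = 0111100011100 = 3868

0111100011100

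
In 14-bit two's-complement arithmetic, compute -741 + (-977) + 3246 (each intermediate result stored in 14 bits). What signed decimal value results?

-741 + (-977) = -1718 (11100101001010)
-1718 + 3246 = 1528 (00010111111000)

1528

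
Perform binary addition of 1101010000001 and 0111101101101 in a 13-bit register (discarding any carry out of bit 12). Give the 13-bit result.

0100111101110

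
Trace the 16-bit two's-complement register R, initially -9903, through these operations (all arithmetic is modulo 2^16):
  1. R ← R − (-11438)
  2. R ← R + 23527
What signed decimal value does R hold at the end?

25062

Start: R = -9903 = 1101100101010001.
R = -9903 − (-11438) = 1535 = 0000010111111111
R = 1535 + 23527 = 25062 = 0110000111100110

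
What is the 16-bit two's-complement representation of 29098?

29098 is non-negative, so write it directly in 16 bits: 0111000110101010.

0111000110101010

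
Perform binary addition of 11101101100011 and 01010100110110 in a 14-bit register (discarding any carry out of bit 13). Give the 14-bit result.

01000010011001

  11101101100011
+ 01010100110110
= 01000010011001  (discard carry-out 1)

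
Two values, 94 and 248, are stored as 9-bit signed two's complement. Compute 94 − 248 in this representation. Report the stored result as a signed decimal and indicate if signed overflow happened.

-154; no overflow

94 → 001011110
248 → 011111000
Subtract via negate-and-add: invert 011111000 + 1 = 100001000 (i.e. -248).
  001011110
+ 100001000
= 101100110
Result 101100110: MSB = 1 → 358 − 512 = -154.
Addends (after negating the subtrahend) have opposite signs, so signed overflow cannot occur.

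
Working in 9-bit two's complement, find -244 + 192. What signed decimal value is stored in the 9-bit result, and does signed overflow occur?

-52; no overflow

-244 → 100001100
192 → 011000000
  100001100
+ 011000000
= 111001100
Result 111001100: MSB = 1 → 460 − 512 = -52.
Addends have opposite signs, so signed overflow cannot occur.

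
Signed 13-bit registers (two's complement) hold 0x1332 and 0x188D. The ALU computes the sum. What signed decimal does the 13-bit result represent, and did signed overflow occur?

3007; overflow

0x1332 = 1001100110010 = -3278 (signed)
0x188D = 1100010001101 = -1907 (signed)
  1001100110010
+ 1100010001101
= 0101110111111  (discard carry-out 1)
Result 0101110111111: MSB = 0 → value 3007.
Both addends are negative but the stored result is non-negative: signed overflow. The true value -3278 + (-1907) = -5185 lies outside [-4096, 4095].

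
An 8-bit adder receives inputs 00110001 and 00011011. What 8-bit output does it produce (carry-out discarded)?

  00110001
+ 00011011
= 01001100

01001100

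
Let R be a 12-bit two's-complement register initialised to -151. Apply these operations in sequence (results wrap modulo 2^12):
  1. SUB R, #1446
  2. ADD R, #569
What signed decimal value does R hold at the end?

-1028

Start: R = -151 = 111101101001.
R = -151 − 1446 = -1597 = 100111000011
R = -1597 + 569 = -1028 = 101111111100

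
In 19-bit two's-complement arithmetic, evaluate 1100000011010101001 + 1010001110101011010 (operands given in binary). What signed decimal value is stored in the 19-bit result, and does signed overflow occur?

205827; overflow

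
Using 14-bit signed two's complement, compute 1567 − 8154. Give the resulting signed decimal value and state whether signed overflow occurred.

-6587; no overflow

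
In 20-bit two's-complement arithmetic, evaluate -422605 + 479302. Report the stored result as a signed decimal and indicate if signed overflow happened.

56697; no overflow

-422605 → 10011000110100110011
479302 → 01110101000001000110
  10011000110100110011
+ 01110101000001000110
= 00001101110101111001  (discard carry-out 1)
Result 00001101110101111001: MSB = 0 → value 56697.
Addends have opposite signs, so signed overflow cannot occur.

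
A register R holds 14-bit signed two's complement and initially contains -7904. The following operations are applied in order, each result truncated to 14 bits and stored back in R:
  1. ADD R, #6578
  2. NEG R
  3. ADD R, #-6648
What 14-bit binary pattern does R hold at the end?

10101100110110

Start: R = -7904 = 10000100100000.
R = -7904 + 6578 = -1326 = 11101011010010
R = −(-1326) = 1326 = 00010100101110
R = 1326 + (-6648) = -5322 = 10101100110110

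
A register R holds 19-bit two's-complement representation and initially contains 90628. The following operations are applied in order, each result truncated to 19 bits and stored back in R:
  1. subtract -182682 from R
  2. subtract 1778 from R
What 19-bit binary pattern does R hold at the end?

1000010010010101100

Start: R = 90628 = 0010110001000000100.
R = 90628 − (-182682) = 273310; wraps to -250978 = 1000010101110011110
R = -250978 − 1778 = -252756 = 1000010010010101100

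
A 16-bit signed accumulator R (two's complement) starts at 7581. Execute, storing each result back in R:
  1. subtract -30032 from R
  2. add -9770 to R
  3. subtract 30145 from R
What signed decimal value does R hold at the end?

-2302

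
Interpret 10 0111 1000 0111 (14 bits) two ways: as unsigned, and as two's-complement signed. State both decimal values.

unsigned = 10119, signed = -6265

Unsigned: 10011110000111 = 10119.
Signed: MSB=1 → 10119 − 16384 = -6265.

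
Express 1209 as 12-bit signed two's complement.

010010111001

1209 is non-negative, so write it directly in 12 bits: 010010111001.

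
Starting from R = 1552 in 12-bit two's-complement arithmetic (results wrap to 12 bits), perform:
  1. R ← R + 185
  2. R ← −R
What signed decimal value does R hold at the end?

-1737

Start: R = 1552 = 011000010000.
R = 1552 + 185 = 1737 = 011011001001
R = −(1737) = -1737 = 100100110111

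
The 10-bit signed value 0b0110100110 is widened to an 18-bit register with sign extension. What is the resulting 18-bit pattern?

MSB of 0110100110 is 0; replicate it into the new high bits.
00000000|0110100110 → 000000000110100110 (still 422).

000000000110100110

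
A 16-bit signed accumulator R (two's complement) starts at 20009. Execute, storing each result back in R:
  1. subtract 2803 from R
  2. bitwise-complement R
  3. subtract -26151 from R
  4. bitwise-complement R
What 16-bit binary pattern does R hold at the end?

Start: R = 20009 = 0100111000101001.
R = 20009 − 2803 = 17206 = 0100001100110110
R = NOT 0100001100110110 = 1011110011001001 = -17207
R = -17207 − (-26151) = 8944 = 0010001011110000
R = NOT 0010001011110000 = 1101110100001111 = -8945

1101110100001111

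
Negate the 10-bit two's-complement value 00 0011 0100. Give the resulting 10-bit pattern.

1111001100

Invert: 1111001011. Add 1: 1111001100.
Check: 0000110100 = 52, 1111001100 = -52.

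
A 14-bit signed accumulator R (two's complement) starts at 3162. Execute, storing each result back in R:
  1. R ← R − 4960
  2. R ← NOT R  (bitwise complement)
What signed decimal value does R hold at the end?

1797

Start: R = 3162 = 00110001011010.
R = 3162 − 4960 = -1798 = 11100011111010
R = NOT 11100011111010 = 00011100000101 = 1797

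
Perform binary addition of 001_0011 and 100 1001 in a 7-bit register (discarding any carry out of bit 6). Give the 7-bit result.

1011100

  0010011
+ 1001001
= 1011100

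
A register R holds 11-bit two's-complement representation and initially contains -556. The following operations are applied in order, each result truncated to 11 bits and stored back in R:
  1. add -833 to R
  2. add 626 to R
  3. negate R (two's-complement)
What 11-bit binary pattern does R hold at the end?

01011111011

Start: R = -556 = 10111010100.
R = -556 + (-833) = -1389; wraps to 659 = 01010010011
R = 659 + 626 = 1285; wraps to -763 = 10100000101
R = −(-763) = 763 = 01011111011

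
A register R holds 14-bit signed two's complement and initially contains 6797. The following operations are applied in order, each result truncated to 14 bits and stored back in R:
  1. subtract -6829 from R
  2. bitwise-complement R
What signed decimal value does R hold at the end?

Start: R = 6797 = 01101010001101.
R = 6797 − (-6829) = 13626; wraps to -2758 = 11010100111010
R = NOT 11010100111010 = 00101011000101 = 2757

2757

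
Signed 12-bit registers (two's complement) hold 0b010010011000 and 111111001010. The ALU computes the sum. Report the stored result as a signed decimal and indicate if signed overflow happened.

1122; no overflow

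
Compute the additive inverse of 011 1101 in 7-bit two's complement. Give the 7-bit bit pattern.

Invert: 1000010. Add 1: 1000011.
Check: 0111101 = 61, 1000011 = -61.

1000011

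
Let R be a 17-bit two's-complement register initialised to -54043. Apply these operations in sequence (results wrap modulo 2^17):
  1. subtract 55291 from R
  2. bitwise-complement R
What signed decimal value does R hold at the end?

Start: R = -54043 = 10010110011100101.
R = -54043 − 55291 = -109334; wraps to 21738 = 00101010011101010
R = NOT 00101010011101010 = 11010101100010101 = -21739

-21739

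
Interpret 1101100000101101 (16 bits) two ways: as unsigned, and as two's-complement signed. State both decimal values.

unsigned = 55341, signed = -10195

Unsigned: 1101100000101101 = 55341.
Signed: MSB=1 → 55341 − 65536 = -10195.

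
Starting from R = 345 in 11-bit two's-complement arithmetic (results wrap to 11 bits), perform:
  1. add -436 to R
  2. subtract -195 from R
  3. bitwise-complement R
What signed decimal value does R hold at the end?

-105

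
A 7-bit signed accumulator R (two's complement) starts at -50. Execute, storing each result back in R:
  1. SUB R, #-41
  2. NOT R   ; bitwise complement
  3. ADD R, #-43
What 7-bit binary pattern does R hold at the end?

1011101

Start: R = -50 = 1001110.
R = -50 − (-41) = -9 = 1110111
R = NOT 1110111 = 0001000 = 8
R = 8 + (-43) = -35 = 1011101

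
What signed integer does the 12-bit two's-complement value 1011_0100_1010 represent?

MSB is 1, so the value is negative.
Unsigned reading: 2890. Subtract 2^12 = 4096: 2890 − 4096 = -1206.

-1206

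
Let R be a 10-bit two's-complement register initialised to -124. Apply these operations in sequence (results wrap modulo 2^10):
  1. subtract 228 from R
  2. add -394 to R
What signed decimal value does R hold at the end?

278

Start: R = -124 = 1110000100.
R = -124 − 228 = -352 = 1010100000
R = -352 + (-394) = -746; wraps to 278 = 0100010110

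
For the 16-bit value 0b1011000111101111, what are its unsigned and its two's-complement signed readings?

unsigned = 45551, signed = -19985

Unsigned: 1011000111101111 = 45551.
Signed: MSB=1 → 45551 − 65536 = -19985.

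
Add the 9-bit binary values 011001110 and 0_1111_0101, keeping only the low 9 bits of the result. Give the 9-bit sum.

111000011

  011001110
+ 011110101
= 111000011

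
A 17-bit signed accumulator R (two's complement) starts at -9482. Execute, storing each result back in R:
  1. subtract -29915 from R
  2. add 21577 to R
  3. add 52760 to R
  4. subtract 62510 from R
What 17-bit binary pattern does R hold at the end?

Start: R = -9482 = 11101101011110110.
R = -9482 − (-29915) = 20433 = 00100111111010001
R = 20433 + 21577 = 42010 = 01010010000011010
R = 42010 + 52760 = 94770; wraps to -36302 = 10111001000110010
R = -36302 − 62510 = -98812; wraps to 32260 = 00111111000000100

00111111000000100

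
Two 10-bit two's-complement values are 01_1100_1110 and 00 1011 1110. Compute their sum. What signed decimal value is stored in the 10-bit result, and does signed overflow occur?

-372; overflow

01_1100_1110 → 0111001110 = 462 (signed)
00 1011 1110 → 0010111110 = 190 (signed)
  0111001110
+ 0010111110
= 1010001100
Result 1010001100: MSB = 1 → 652 − 1024 = -372.
Both addends are non-negative but the stored result is negative: signed overflow. The true value 462 + 190 = 652 lies outside [-512, 511].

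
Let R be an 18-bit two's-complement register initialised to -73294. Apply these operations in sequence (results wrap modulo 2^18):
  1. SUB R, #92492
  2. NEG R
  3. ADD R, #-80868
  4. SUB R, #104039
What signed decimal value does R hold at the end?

Start: R = -73294 = 101110000110110010.
R = -73294 − 92492 = -165786; wraps to 96358 = 010111100001100110
R = −(96358) = -96358 = 101000011110011010
R = -96358 + (-80868) = -177226; wraps to 84918 = 010100101110110110
R = 84918 − 104039 = -19121 = 111011010101001111

-19121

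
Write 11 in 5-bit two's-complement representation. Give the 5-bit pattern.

01011

11 is non-negative, so write it directly in 5 bits: 01011.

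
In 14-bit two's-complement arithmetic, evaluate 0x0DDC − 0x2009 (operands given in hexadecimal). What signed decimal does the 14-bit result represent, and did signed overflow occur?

0x0DDC = 00110111011100 = 3548 (signed)
0x2009 = 10000000001001 = -8183 (signed)
Subtract via negate-and-add: invert 10000000001001 + 1 = 01111111110111 (i.e. 8183).
  00110111011100
+ 01111111110111
= 10110111010011
Result 10110111010011: MSB = 1 → 11731 − 16384 = -4653.
Both addends (after negating the subtrahend) are non-negative but the stored result is negative: signed overflow. The true value 3548 − (-8183) = 11731 lies outside [-8192, 8191].

-4653; overflow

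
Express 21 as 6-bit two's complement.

21 is non-negative, so write it directly in 6 bits: 010101.

010101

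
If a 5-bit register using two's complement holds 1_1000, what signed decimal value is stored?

MSB is 1, so the value is negative.
Invert: 00111. Add 1: 01000 = 8. So the value is −8.

-8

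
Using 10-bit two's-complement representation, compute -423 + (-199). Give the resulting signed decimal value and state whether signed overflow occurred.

-423 → 1001011001
-199 → 1100111001
  1001011001
+ 1100111001
= 0110010010  (discard carry-out 1)
Result 0110010010: MSB = 0 → value 402.
Both addends are negative but the stored result is non-negative: signed overflow. The true value -423 + (-199) = -622 lies outside [-512, 511].

402; overflow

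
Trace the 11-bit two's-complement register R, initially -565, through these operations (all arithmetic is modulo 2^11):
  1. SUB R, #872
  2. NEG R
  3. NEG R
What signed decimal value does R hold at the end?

611

Start: R = -565 = 10111001011.
R = -565 − 872 = -1437; wraps to 611 = 01001100011
R = −(611) = -611 = 10110011101
R = −(-611) = 611 = 01001100011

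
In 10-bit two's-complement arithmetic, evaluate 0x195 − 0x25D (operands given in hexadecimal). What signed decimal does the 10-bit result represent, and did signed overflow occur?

0x195 = 0110010101 = 405 (signed)
0x25D = 1001011101 = -419 (signed)
Subtract via negate-and-add: invert 1001011101 + 1 = 0110100011 (i.e. 419).
  0110010101
+ 0110100011
= 1100111000
Result 1100111000: MSB = 1 → 824 − 1024 = -200.
Both addends (after negating the subtrahend) are non-negative but the stored result is negative: signed overflow. The true value 405 − (-419) = 824 lies outside [-512, 511].

-200; overflow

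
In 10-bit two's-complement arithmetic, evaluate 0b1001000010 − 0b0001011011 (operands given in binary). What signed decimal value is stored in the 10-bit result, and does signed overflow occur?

0b1001000010 → 1001000010 = -446 (signed)
0b0001011011 → 0001011011 = 91 (signed)
Subtract via negate-and-add: invert 0001011011 + 1 = 1110100101 (i.e. -91).
  1001000010
+ 1110100101
= 0111100111  (discard carry-out 1)
Result 0111100111: MSB = 0 → value 487.
Both addends (after negating the subtrahend) are negative but the stored result is non-negative: signed overflow. The true value -446 − 91 = -537 lies outside [-512, 511].

487; overflow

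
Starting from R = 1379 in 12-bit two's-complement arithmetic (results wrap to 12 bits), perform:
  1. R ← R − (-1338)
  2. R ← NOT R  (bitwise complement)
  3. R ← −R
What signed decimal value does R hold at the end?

-1378

Start: R = 1379 = 010101100011.
R = 1379 − (-1338) = 2717; wraps to -1379 = 101010011101
R = NOT 101010011101 = 010101100010 = 1378
R = −(1378) = -1378 = 101010011110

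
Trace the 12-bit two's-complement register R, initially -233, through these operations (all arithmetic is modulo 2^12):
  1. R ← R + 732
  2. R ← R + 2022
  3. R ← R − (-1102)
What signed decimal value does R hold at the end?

Start: R = -233 = 111100010111.
R = -233 + 732 = 499 = 000111110011
R = 499 + 2022 = 2521; wraps to -1575 = 100111011001
R = -1575 − (-1102) = -473 = 111000100111

-473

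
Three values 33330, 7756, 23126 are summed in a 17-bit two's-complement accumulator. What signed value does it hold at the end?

64212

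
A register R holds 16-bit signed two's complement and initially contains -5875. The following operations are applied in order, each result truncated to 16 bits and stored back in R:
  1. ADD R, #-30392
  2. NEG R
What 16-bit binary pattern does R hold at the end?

1000110110101011

Start: R = -5875 = 1110100100001101.
R = -5875 + (-30392) = -36267; wraps to 29269 = 0111001001010101
R = −(29269) = -29269 = 1000110110101011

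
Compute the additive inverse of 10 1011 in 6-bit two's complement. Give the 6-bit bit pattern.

010101

Invert: 010100. Add 1: 010101.
Check: 101011 = -21, 010101 = 21.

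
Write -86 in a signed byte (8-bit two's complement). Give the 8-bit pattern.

10101010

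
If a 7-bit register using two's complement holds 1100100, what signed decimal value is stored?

-28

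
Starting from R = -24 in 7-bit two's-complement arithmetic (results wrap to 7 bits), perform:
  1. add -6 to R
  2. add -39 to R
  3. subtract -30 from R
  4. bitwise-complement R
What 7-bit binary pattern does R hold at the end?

0100110

Start: R = -24 = 1101000.
R = -24 + (-6) = -30 = 1100010
R = -30 + (-39) = -69; wraps to 59 = 0111011
R = 59 − (-30) = 89; wraps to -39 = 1011001
R = NOT 1011001 = 0100110 = 38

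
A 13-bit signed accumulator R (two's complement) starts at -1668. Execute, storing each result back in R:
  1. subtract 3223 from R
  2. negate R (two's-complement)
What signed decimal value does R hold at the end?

Start: R = -1668 = 1100101111100.
R = -1668 − 3223 = -4891; wraps to 3301 = 0110011100101
R = −(3301) = -3301 = 1001100011011

-3301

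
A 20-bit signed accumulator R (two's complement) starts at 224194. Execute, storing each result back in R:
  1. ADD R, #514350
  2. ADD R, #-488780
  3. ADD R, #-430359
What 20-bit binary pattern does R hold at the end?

Start: R = 224194 = 00110110101111000010.
R = 224194 + 514350 = 738544; wraps to -310032 = 10110100010011110000
R = -310032 + (-488780) = -798812; wraps to 249764 = 00111100111110100100
R = 249764 + (-430359) = -180595 = 11010011111010001101

11010011111010001101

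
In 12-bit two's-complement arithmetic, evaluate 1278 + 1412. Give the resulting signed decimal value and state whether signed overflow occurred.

-1406; overflow

1278 → 010011111110
1412 → 010110000100
  010011111110
+ 010110000100
= 101010000010
Result 101010000010: MSB = 1 → 2690 − 4096 = -1406.
Both addends are non-negative but the stored result is negative: signed overflow. The true value 1278 + 1412 = 2690 lies outside [-2048, 2047].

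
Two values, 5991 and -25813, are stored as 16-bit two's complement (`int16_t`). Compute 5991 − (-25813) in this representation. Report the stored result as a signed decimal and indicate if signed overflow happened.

5991 → 0001011101100111
-25813 → 1001101100101011
Subtract via negate-and-add: invert 1001101100101011 + 1 = 0110010011010101 (i.e. 25813).
  0001011101100111
+ 0110010011010101
= 0111110000111100
Result 0111110000111100: MSB = 0 → value 31804.
Both addends (after negating the subtrahend) are non-negative and so is the stored result: no signed overflow.

31804; no overflow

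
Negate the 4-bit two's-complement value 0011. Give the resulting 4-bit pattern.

Invert: 1100. Add 1: 1101.

1101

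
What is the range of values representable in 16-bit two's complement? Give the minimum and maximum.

min = -32768, max = 32767

Minimum: −2^15 = -32768.
Maximum: 2^15 − 1 = 32767.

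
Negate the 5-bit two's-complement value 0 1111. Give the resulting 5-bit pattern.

10001

Invert: 10000. Add 1: 10001.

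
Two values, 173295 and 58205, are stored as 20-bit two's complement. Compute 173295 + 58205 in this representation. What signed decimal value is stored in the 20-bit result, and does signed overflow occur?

173295 → 00101010010011101111
58205 → 00001110001101011101
  00101010010011101111
+ 00001110001101011101
= 00111000100001001100
Result 00111000100001001100: MSB = 0 → value 231500.
Both addends are non-negative and so is the stored result: no signed overflow.

231500; no overflow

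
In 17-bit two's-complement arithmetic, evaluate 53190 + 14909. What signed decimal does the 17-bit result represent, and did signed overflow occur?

-62973; overflow

53190 → 01100111111000110
14909 → 00011101000111101
  01100111111000110
+ 00011101000111101
= 10000101000000011
Result 10000101000000011: MSB = 1 → 68099 − 131072 = -62973.
Both addends are non-negative but the stored result is negative: signed overflow. The true value 53190 + 14909 = 68099 lies outside [-65536, 65535].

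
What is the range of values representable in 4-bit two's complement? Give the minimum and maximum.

min = -8, max = 7

Minimum: −2^3 = -8.
Maximum: 2^3 − 1 = 7.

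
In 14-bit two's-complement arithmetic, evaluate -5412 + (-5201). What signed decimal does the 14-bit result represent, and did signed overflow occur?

-5412 → 10101011011100
-5201 → 10101110101111
  10101011011100
+ 10101110101111
= 01011010001011  (discard carry-out 1)
Result 01011010001011: MSB = 0 → value 5771.
Both addends are negative but the stored result is non-negative: signed overflow. The true value -5412 + (-5201) = -10613 lies outside [-8192, 8191].

5771; overflow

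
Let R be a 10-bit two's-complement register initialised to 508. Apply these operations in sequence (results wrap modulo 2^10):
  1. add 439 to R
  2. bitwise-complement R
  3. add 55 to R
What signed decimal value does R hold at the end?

131

Start: R = 508 = 0111111100.
R = 508 + 439 = 947; wraps to -77 = 1110110011
R = NOT 1110110011 = 0001001100 = 76
R = 76 + 55 = 131 = 0010000011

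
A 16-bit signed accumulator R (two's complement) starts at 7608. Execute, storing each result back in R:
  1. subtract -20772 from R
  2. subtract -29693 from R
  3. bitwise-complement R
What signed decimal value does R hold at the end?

Start: R = 7608 = 0001110110111000.
R = 7608 − (-20772) = 28380 = 0110111011011100
R = 28380 − (-29693) = 58073; wraps to -7463 = 1110001011011001
R = NOT 1110001011011001 = 0001110100100110 = 7462

7462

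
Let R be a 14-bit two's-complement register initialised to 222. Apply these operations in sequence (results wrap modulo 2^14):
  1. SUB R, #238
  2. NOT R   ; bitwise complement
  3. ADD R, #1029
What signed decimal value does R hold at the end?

1044

Start: R = 222 = 00000011011110.
R = 222 − 238 = -16 = 11111111110000
R = NOT 11111111110000 = 00000000001111 = 15
R = 15 + 1029 = 1044 = 00010000010100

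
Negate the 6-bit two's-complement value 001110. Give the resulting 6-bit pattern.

Invert: 110001. Add 1: 110010.

110010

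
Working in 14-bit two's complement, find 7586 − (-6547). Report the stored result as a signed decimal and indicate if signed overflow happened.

-2251; overflow

7586 → 01110110100010
-6547 → 10011001101101
Subtract via negate-and-add: invert 10011001101101 + 1 = 01100110010011 (i.e. 6547).
  01110110100010
+ 01100110010011
= 11011100110101
Result 11011100110101: MSB = 1 → 14133 − 16384 = -2251.
Both addends (after negating the subtrahend) are non-negative but the stored result is negative: signed overflow. The true value 7586 − (-6547) = 14133 lies outside [-8192, 8191].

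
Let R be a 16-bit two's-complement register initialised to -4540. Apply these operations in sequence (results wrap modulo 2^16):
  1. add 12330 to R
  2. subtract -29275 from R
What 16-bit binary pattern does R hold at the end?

1001000011001001

Start: R = -4540 = 1110111001000100.
R = -4540 + 12330 = 7790 = 0001111001101110
R = 7790 − (-29275) = 37065; wraps to -28471 = 1001000011001001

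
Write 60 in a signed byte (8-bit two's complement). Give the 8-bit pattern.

60 is non-negative, so write it directly in 8 bits: 00111100.

00111100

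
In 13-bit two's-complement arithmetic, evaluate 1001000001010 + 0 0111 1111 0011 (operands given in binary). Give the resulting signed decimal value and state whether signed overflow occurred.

-1539; no overflow

1001000001010 = -3574 (signed)
0 0111 1111 0011 → 0011111110011 = 2035 (signed)
  1001000001010
+ 0011111110011
= 1100111111101
Result 1100111111101: MSB = 1 → 6653 − 8192 = -1539.
Addends have opposite signs, so signed overflow cannot occur.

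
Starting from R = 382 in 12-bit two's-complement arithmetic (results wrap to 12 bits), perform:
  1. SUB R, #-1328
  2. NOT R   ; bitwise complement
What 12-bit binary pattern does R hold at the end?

100101010001

Start: R = 382 = 000101111110.
R = 382 − (-1328) = 1710 = 011010101110
R = NOT 011010101110 = 100101010001 = -1711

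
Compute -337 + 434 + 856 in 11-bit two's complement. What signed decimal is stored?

953

-337 + 434 = 97 (00001100001)
97 + 856 = 953 (01110111001)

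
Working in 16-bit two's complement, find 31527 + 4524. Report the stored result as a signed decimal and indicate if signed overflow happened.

31527 → 0111101100100111
4524 → 0001000110101100
  0111101100100111
+ 0001000110101100
= 1000110011010011
Result 1000110011010011: MSB = 1 → 36051 − 65536 = -29485.
Both addends are non-negative but the stored result is negative: signed overflow. The true value 31527 + 4524 = 36051 lies outside [-32768, 32767].

-29485; overflow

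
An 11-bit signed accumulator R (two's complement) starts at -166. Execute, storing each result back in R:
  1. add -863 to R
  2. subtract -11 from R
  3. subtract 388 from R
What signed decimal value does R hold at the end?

642

Start: R = -166 = 11101011010.
R = -166 + (-863) = -1029; wraps to 1019 = 01111111011
R = 1019 − (-11) = 1030; wraps to -1018 = 10000000110
R = -1018 − 388 = -1406; wraps to 642 = 01010000010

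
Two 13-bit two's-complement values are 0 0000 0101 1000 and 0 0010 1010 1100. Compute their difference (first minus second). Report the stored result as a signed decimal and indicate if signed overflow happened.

0 0000 0101 1000 → 0000001011000 = 88 (signed)
0 0010 1010 1100 → 0001010101100 = 684 (signed)
Subtract via negate-and-add: invert 0001010101100 + 1 = 1110101010100 (i.e. -684).
  0000001011000
+ 1110101010100
= 1110110101100
Result 1110110101100: MSB = 1 → 7596 − 8192 = -596.
Addends (after negating the subtrahend) have opposite signs, so signed overflow cannot occur.

-596; no overflow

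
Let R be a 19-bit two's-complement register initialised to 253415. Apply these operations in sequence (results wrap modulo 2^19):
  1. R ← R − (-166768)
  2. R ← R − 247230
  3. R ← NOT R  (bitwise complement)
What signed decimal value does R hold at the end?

-172954

Start: R = 253415 = 0111101110111100111.
R = 253415 − (-166768) = 420183; wraps to -104105 = 1100110100101010111
R = -104105 − 247230 = -351335; wraps to 172953 = 0101010001110011001
R = NOT 0101010001110011001 = 1010101110001100110 = -172954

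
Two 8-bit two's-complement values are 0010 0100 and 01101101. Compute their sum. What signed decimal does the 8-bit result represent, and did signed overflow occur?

0010 0100 → 00100100 = 36 (signed)
01101101 = 109 (signed)
  00100100
+ 01101101
= 10010001
Result 10010001: MSB = 1 → 145 − 256 = -111.
Both addends are non-negative but the stored result is negative: signed overflow. The true value 36 + 109 = 145 lies outside [-128, 127].

-111; overflow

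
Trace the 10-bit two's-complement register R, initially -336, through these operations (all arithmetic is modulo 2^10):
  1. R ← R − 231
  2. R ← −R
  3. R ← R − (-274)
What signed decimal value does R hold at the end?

-183

Start: R = -336 = 1010110000.
R = -336 − 231 = -567; wraps to 457 = 0111001001
R = −(457) = -457 = 1000110111
R = -457 − (-274) = -183 = 1101001001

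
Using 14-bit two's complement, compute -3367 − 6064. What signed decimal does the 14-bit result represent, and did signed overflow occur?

6953; overflow

-3367 → 11001011011001
6064 → 01011110110000
Subtract via negate-and-add: invert 01011110110000 + 1 = 10100001010000 (i.e. -6064).
  11001011011001
+ 10100001010000
= 01101100101001  (discard carry-out 1)
Result 01101100101001: MSB = 0 → value 6953.
Both addends (after negating the subtrahend) are negative but the stored result is non-negative: signed overflow. The true value -3367 − 6064 = -9431 lies outside [-8192, 8191].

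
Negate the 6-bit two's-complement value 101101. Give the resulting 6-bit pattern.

Invert: 010010. Add 1: 010011.

010011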